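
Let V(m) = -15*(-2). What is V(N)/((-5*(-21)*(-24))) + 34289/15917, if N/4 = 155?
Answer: 2864359/1337028 ≈ 2.1423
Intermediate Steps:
N = 620 (N = 4*155 = 620)
V(m) = 30
V(N)/((-5*(-21)*(-24))) + 34289/15917 = 30/((-5*(-21)*(-24))) + 34289/15917 = 30/((105*(-24))) + 34289*(1/15917) = 30/(-2520) + 34289/15917 = 30*(-1/2520) + 34289/15917 = -1/84 + 34289/15917 = 2864359/1337028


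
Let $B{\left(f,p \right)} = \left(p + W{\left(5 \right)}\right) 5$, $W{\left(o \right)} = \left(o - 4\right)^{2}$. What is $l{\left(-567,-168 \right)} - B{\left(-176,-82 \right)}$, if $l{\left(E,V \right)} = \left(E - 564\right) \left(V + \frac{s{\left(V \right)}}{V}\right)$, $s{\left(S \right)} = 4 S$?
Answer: $185889$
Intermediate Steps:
$W{\left(o \right)} = \left(-4 + o\right)^{2}$
$l{\left(E,V \right)} = \left(-564 + E\right) \left(4 + V\right)$ ($l{\left(E,V \right)} = \left(E - 564\right) \left(V + \frac{4 V}{V}\right) = \left(-564 + E\right) \left(V + 4\right) = \left(-564 + E\right) \left(4 + V\right)$)
$B{\left(f,p \right)} = 5 + 5 p$ ($B{\left(f,p \right)} = \left(p + \left(-4 + 5\right)^{2}\right) 5 = \left(p + 1^{2}\right) 5 = \left(p + 1\right) 5 = \left(1 + p\right) 5 = 5 + 5 p$)
$l{\left(-567,-168 \right)} - B{\left(-176,-82 \right)} = \left(-2256 + 4 \left(-567\right) - 168 \left(-564 - 567\right)\right) - \left(5 + 5 \left(-82\right)\right) = \left(-2256 - 2268 - -190008\right) - \left(5 - 410\right) = \left(-2256 - 2268 + 190008\right) - -405 = 185484 + 405 = 185889$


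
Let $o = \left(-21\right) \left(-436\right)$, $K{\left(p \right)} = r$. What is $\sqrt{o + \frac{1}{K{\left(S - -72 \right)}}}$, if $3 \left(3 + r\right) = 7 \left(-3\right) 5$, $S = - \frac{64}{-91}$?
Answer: $\frac{\sqrt{13221226}}{38} \approx 95.687$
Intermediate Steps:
$S = \frac{64}{91}$ ($S = \left(-64\right) \left(- \frac{1}{91}\right) = \frac{64}{91} \approx 0.7033$)
$r = -38$ ($r = -3 + \frac{7 \left(-3\right) 5}{3} = -3 + \frac{\left(-21\right) 5}{3} = -3 + \frac{1}{3} \left(-105\right) = -3 - 35 = -38$)
$K{\left(p \right)} = -38$
$o = 9156$
$\sqrt{o + \frac{1}{K{\left(S - -72 \right)}}} = \sqrt{9156 + \frac{1}{-38}} = \sqrt{9156 - \frac{1}{38}} = \sqrt{\frac{347927}{38}} = \frac{\sqrt{13221226}}{38}$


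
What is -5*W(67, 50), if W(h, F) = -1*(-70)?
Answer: -350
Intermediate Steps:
W(h, F) = 70
-5*W(67, 50) = -5*70 = -350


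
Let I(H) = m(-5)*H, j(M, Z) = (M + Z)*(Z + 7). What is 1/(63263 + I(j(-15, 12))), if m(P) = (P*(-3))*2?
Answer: 1/61553 ≈ 1.6246e-5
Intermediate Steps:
m(P) = -6*P (m(P) = -3*P*2 = -6*P)
j(M, Z) = (7 + Z)*(M + Z) (j(M, Z) = (M + Z)*(7 + Z) = (7 + Z)*(M + Z))
I(H) = 30*H (I(H) = (-6*(-5))*H = 30*H)
1/(63263 + I(j(-15, 12))) = 1/(63263 + 30*(12² + 7*(-15) + 7*12 - 15*12)) = 1/(63263 + 30*(144 - 105 + 84 - 180)) = 1/(63263 + 30*(-57)) = 1/(63263 - 1710) = 1/61553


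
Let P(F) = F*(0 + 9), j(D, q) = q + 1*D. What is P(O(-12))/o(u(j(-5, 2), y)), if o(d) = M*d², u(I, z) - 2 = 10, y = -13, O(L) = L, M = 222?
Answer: -1/296 ≈ -0.0033784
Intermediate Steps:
j(D, q) = D + q (j(D, q) = q + D = D + q)
u(I, z) = 12 (u(I, z) = 2 + 10 = 12)
P(F) = 9*F (P(F) = F*9 = 9*F)
o(d) = 222*d²
P(O(-12))/o(u(j(-5, 2), y)) = (9*(-12))/((222*12²)) = -108/(222*144) = -108/31968 = -108*1/31968 = -1/296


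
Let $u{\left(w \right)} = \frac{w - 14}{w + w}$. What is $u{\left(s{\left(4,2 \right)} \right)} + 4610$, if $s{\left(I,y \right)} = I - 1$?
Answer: $\frac{27649}{6} \approx 4608.2$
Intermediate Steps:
$s{\left(I,y \right)} = -1 + I$ ($s{\left(I,y \right)} = I - 1 = -1 + I$)
$u{\left(w \right)} = \frac{-14 + w}{2 w}$
$u{\left(s{\left(4,2 \right)} \right)} + 4610 = \frac{-14 + \left(-1 + 4\right)}{2 \left(-1 + 4\right)} + 4610 = \frac{-14 + 3}{2 \cdot 3} + 4610 = \frac{1}{2} \cdot \frac{1}{3} \left(-11\right) + 4610 = - \frac{11}{6} + 4610 = \frac{27649}{6}$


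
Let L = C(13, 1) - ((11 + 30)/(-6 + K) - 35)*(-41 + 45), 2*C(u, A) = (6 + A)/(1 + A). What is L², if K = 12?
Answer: 1885129/144 ≈ 13091.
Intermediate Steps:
C(u, A) = (6 + A)/(2*(1 + A)) (C(u, A) = ((6 + A)/(1 + A))/2 = (6 + A)/(2*(1 + A)))
L = 1373/12 (L = (6 + 1)/(2*(1 + 1)) - ((11 + 30)/(-6 + 12) - 35)*(-41 + 45) = (½)*7/2 - (41/6 - 35)*4 = (½)*(½)*7 - (41*(⅙) - 35)*4 = 7/4 - (41/6 - 35)*4 = 7/4 - (-169)*4/6 = 7/4 - 1*(-338/3) = 7/4 + 338/3 = 1373/12 ≈ 114.42)
L² = (1373/12)² = 1885129/144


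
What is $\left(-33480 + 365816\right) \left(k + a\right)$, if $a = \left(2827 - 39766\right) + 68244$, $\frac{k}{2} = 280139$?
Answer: $196604327888$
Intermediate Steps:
$k = 560278$ ($k = 2 \cdot 280139 = 560278$)
$a = 31305$ ($a = -36939 + 68244 = 31305$)
$\left(-33480 + 365816\right) \left(k + a\right) = \left(-33480 + 365816\right) \left(560278 + 31305\right) = 332336 \cdot 591583 = 196604327888$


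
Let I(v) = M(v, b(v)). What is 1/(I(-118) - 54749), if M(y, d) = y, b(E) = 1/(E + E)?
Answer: -1/54867 ≈ -1.8226e-5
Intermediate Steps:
b(E) = 1/(2*E)
I(v) = v
1/(I(-118) - 54749) = 1/(-118 - 54749) = 1/(-54867) = -1/54867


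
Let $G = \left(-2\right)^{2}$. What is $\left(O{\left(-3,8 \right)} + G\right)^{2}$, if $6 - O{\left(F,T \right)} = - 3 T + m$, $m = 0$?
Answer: $1156$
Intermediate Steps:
$G = 4$
$O{\left(F,T \right)} = 6 + 3 T$ ($O{\left(F,T \right)} = 6 - \left(- 3 T + 0\right) = 6 - - 3 T = 6 + 3 T$)
$\left(O{\left(-3,8 \right)} + G\right)^{2} = \left(\left(6 + 3 \cdot 8\right) + 4\right)^{2} = \left(\left(6 + 24\right) + 4\right)^{2} = \left(30 + 4\right)^{2} = 34^{2} = 1156$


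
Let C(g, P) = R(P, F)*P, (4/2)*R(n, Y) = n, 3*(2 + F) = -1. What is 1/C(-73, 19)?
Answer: 2/361 ≈ 0.0055402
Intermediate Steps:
F = -7/3 (F = -2 + (⅓)*(-1) = -2 - ⅓ = -7/3 ≈ -2.3333)
R(n, Y) = n/2
C(g, P) = P²/2 (C(g, P) = (P/2)*P = P²/2)
1/C(-73, 19) = 1/((½)*19²) = 1/((½)*361) = 1/(361/2) = 2/361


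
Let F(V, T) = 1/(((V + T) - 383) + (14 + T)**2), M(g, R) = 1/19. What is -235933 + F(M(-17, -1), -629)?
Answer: -1690943135765/7167048 ≈ -2.3593e+5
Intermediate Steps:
M(g, R) = 1/19
F(V, T) = 1/(-383 + T + V + (14 + T)**2) (F(V, T) = 1/(((T + V) - 383) + (14 + T)**2) = 1/((-383 + T + V) + (14 + T)**2) = 1/(-383 + T + V + (14 + T)**2))
-235933 + F(M(-17, -1), -629) = -235933 + 1/(-383 - 629 + 1/19 + (14 - 629)**2) = -235933 + 1/(-383 - 629 + 1/19 + (-615)**2) = -235933 + 1/(-383 - 629 + 1/19 + 378225) = -235933 + 1/(7167048/19) = -235933 + 19/7167048 = -1690943135765/7167048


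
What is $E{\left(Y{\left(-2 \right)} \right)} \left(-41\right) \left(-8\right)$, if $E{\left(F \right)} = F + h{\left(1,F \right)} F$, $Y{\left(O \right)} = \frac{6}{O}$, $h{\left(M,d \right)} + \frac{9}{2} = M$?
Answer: $2460$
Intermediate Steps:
$h{\left(M,d \right)} = - \frac{9}{2} + M$
$E{\left(F \right)} = - \frac{5 F}{2}$ ($E{\left(F \right)} = F + \left(- \frac{9}{2} + 1\right) F = F - \frac{7 F}{2} = - \frac{5 F}{2}$)
$E{\left(Y{\left(-2 \right)} \right)} \left(-41\right) \left(-8\right) = - \frac{5 \frac{6}{-2}}{2} \left(-41\right) \left(-8\right) = - \frac{5 \cdot 6 \left(- \frac{1}{2}\right)}{2} \left(-41\right) \left(-8\right) = \left(- \frac{5}{2}\right) \left(-3\right) \left(-41\right) \left(-8\right) = \frac{15}{2} \left(-41\right) \left(-8\right) = \left(- \frac{615}{2}\right) \left(-8\right) = 2460$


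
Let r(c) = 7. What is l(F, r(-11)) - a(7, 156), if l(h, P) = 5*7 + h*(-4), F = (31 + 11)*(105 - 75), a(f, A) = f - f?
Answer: -5005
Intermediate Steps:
a(f, A) = 0
F = 1260 (F = 42*30 = 1260)
l(h, P) = 35 - 4*h
l(F, r(-11)) - a(7, 156) = (35 - 4*1260) - 1*0 = (35 - 5040) + 0 = -5005 + 0 = -5005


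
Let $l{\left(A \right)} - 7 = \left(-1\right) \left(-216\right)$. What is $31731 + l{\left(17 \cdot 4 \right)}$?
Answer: $31954$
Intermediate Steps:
$l{\left(A \right)} = 223$ ($l{\left(A \right)} = 7 - -216 = 7 + 216 = 223$)
$31731 + l{\left(17 \cdot 4 \right)} = 31731 + 223 = 31954$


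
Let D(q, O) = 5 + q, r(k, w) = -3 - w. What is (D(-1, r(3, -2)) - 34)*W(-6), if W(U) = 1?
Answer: -30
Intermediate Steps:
(D(-1, r(3, -2)) - 34)*W(-6) = ((5 - 1) - 34)*1 = (4 - 34)*1 = -30*1 = -30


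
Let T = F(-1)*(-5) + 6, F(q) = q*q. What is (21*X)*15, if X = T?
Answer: 315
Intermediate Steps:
F(q) = q**2
T = 1 (T = (-1)**2*(-5) + 6 = 1*(-5) + 6 = -5 + 6 = 1)
X = 1
(21*X)*15 = (21*1)*15 = 21*15 = 315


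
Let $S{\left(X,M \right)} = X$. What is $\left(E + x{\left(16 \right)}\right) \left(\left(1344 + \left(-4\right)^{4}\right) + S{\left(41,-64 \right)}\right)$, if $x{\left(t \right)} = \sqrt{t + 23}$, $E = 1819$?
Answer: $2984979 + 1641 \sqrt{39} \approx 2.9952 \cdot 10^{6}$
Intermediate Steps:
$x{\left(t \right)} = \sqrt{23 + t}$
$\left(E + x{\left(16 \right)}\right) \left(\left(1344 + \left(-4\right)^{4}\right) + S{\left(41,-64 \right)}\right) = \left(1819 + \sqrt{23 + 16}\right) \left(\left(1344 + \left(-4\right)^{4}\right) + 41\right) = \left(1819 + \sqrt{39}\right) \left(\left(1344 + 256\right) + 41\right) = \left(1819 + \sqrt{39}\right) \left(1600 + 41\right) = \left(1819 + \sqrt{39}\right) 1641 = 2984979 + 1641 \sqrt{39}$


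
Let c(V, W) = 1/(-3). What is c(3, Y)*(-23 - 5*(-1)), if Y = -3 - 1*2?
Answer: 6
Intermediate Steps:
Y = -5 (Y = -3 - 2 = -5)
c(V, W) = -1/3
c(3, Y)*(-23 - 5*(-1)) = -(-23 - 5*(-1))/3 = -(-23 + 5)/3 = -1/3*(-18) = 6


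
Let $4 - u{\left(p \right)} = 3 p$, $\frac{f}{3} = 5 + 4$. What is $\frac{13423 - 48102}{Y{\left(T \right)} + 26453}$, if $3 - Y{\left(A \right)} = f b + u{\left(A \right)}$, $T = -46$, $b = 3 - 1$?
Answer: $- \frac{34679}{26260} \approx -1.3206$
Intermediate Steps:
$f = 27$ ($f = 3 \left(5 + 4\right) = 3 \cdot 9 = 27$)
$b = 2$
$u{\left(p \right)} = 4 - 3 p$
$Y{\left(A \right)} = -55 + 3 A$ ($Y{\left(A \right)} = 3 - \left(27 \cdot 2 - \left(-4 + 3 A\right)\right) = 3 - \left(54 - \left(-4 + 3 A\right)\right) = 3 - \left(58 - 3 A\right) = 3 + \left(-58 + 3 A\right) = -55 + 3 A$)
$\frac{13423 - 48102}{Y{\left(T \right)} + 26453} = \frac{13423 - 48102}{\left(-55 + 3 \left(-46\right)\right) + 26453} = - \frac{34679}{\left(-55 - 138\right) + 26453} = - \frac{34679}{-193 + 26453} = - \frac{34679}{26260}$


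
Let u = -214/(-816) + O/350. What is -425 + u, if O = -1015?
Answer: -872381/2040 ≈ -427.64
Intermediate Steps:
u = -5381/2040 (u = -214/(-816) - 1015/350 = -214*(-1/816) - 1015*1/350 = 107/408 - 29/10 = -5381/2040 ≈ -2.6377)
-425 + u = -425 - 5381/2040 = -872381/2040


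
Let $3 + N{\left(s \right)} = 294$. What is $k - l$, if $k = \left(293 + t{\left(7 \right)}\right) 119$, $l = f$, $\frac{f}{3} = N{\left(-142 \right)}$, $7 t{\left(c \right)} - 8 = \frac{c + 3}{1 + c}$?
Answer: $\frac{136605}{4} \approx 34151.0$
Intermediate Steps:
$N{\left(s \right)} = 291$ ($N{\left(s \right)} = -3 + 294 = 291$)
$t{\left(c \right)} = \frac{8}{7} + \frac{3 + c}{7 \left(1 + c\right)}$ ($t{\left(c \right)} = \frac{8}{7} + \frac{\left(c + 3\right) \frac{1}{1 + c}}{7} = \frac{8}{7} + \frac{\left(3 + c\right) \frac{1}{1 + c}}{7} = \frac{8}{7} + \frac{\frac{1}{1 + c} \left(3 + c\right)}{7} = \frac{8}{7} + \frac{3 + c}{7 \left(1 + c\right)}$)
$f = 873$ ($f = 3 \cdot 291 = 873$)
$l = 873$
$k = \frac{140097}{4}$ ($k = \left(293 + \frac{11 + 9 \cdot 7}{7 \left(1 + 7\right)}\right) 119 = \left(293 + \frac{11 + 63}{7 \cdot 8}\right) 119 = \left(293 + \frac{1}{7} \cdot \frac{1}{8} \cdot 74\right) 119 = \left(293 + \frac{37}{28}\right) 119 = \frac{8241}{28} \cdot 119 = \frac{140097}{4} \approx 35024.0$)
$k - l = \frac{140097}{4} - 873 = \frac{136605}{4}$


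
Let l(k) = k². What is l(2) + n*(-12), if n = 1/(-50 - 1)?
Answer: 72/17 ≈ 4.2353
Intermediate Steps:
n = -1/51 (n = 1/(-51) = -1/51 ≈ -0.019608)
l(2) + n*(-12) = 2² - 1/51*(-12) = 4 + 4/17 = 72/17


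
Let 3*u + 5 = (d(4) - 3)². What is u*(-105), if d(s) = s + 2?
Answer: -140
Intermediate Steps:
d(s) = 2 + s
u = 4/3 (u = -5/3 + ((2 + 4) - 3)²/3 = -5/3 + (6 - 3)²/3 = -5/3 + (⅓)*3² = -5/3 + (⅓)*9 = -5/3 + 3 = 4/3 ≈ 1.3333)
u*(-105) = (4/3)*(-105) = -140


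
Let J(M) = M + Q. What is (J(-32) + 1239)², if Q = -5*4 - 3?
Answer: 1401856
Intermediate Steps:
Q = -23 (Q = -20 - 3 = -23)
J(M) = -23 + M (J(M) = M - 23 = -23 + M)
(J(-32) + 1239)² = ((-23 - 32) + 1239)² = (-55 + 1239)² = 1184² = 1401856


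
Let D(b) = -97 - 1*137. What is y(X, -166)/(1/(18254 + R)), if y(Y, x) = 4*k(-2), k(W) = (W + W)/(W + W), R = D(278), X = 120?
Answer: 72080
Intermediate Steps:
D(b) = -234 (D(b) = -97 - 137 = -234)
R = -234
k(W) = 1 (k(W) = (2*W)/((2*W)) = (2*W)*(1/(2*W)) = 1)
y(Y, x) = 4 (y(Y, x) = 4*1 = 4)
y(X, -166)/(1/(18254 + R)) = 4/(1/(18254 - 234)) = 4/(1/18020) = 4*18020 = 72080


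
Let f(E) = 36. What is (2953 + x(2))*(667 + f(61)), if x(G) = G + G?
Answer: 2078771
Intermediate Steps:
x(G) = 2*G
(2953 + x(2))*(667 + f(61)) = (2953 + 2*2)*(667 + 36) = (2953 + 4)*703 = 2957*703 = 2078771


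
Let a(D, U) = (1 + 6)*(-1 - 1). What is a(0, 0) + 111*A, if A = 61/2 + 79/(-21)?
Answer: 41355/14 ≈ 2953.9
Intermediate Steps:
a(D, U) = -14 (a(D, U) = 7*(-2) = -14)
A = 1123/42 (A = 61*(½) + 79*(-1/21) = 61/2 - 79/21 = 1123/42 ≈ 26.738)
a(0, 0) + 111*A = -14 + 111*(1123/42) = -14 + 41551/14 = 41355/14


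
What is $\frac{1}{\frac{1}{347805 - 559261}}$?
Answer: $-211456$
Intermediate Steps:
$\frac{1}{\frac{1}{347805 - 559261}} = \frac{1}{\frac{1}{-211456}} = \frac{1}{- \frac{1}{211456}} = -211456$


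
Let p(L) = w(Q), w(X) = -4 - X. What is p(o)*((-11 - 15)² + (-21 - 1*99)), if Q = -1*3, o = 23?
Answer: -556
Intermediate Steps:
Q = -3
p(L) = -1 (p(L) = -4 - 1*(-3) = -4 + 3 = -1)
p(o)*((-11 - 15)² + (-21 - 1*99)) = -((-11 - 15)² + (-21 - 1*99)) = -((-26)² + (-21 - 99)) = -(676 - 120) = -1*556 = -556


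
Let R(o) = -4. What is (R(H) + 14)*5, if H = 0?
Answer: 50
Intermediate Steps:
(R(H) + 14)*5 = (-4 + 14)*5 = 10*5 = 50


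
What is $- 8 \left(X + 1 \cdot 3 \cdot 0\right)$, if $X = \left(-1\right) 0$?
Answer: $0$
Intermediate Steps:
$X = 0$
$- 8 \left(X + 1 \cdot 3 \cdot 0\right) = - 8 \left(0 + 1 \cdot 3 \cdot 0\right) = - 8 \left(0 + 3 \cdot 0\right) = - 8 \left(0 + 0\right) = \left(-8\right) 0 = 0$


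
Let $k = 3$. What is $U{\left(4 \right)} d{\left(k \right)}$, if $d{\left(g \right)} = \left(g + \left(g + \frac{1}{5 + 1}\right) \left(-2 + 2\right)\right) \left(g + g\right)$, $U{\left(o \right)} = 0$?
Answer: $0$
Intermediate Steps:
$d{\left(g \right)} = 2 g^{2}$ ($d{\left(g \right)} = \left(g + \left(g + \frac{1}{6}\right) 0\right) 2 g = \left(g + \left(\frac{1}{6} + g\right) 0\right) 2 g = \left(g + 0\right) 2 g = g 2 g = 2 g^{2}$)
$U{\left(4 \right)} d{\left(k \right)} = 0 \cdot 2 \cdot 3^{2} = 0 \cdot 2 \cdot 9 = 0 \cdot 18 = 0$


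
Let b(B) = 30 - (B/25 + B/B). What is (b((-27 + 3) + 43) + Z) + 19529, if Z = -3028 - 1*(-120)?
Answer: 416231/25 ≈ 16649.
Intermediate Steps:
b(B) = 29 - B/25 (b(B) = 30 - (B*(1/25) + 1) = 30 - (B/25 + 1) = 30 - (1 + B/25) = 30 + (-1 - B/25) = 29 - B/25)
Z = -2908 (Z = -3028 + 120 = -2908)
(b((-27 + 3) + 43) + Z) + 19529 = ((29 - ((-27 + 3) + 43)/25) - 2908) + 19529 = ((29 - (-24 + 43)/25) - 2908) + 19529 = ((29 - 1/25*19) - 2908) + 19529 = ((29 - 19/25) - 2908) + 19529 = (706/25 - 2908) + 19529 = -71994/25 + 19529 = 416231/25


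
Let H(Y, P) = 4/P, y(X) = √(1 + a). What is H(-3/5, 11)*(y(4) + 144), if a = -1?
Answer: 576/11 ≈ 52.364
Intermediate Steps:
y(X) = 0 (y(X) = √(1 - 1) = √0 = 0)
H(-3/5, 11)*(y(4) + 144) = (4/11)*(0 + 144) = (4*(1/11))*144 = (4/11)*144 = 576/11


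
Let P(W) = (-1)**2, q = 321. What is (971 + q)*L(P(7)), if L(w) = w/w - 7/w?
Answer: -7752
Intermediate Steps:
P(W) = 1
L(w) = 1 - 7/w
(971 + q)*L(P(7)) = (971 + 321)*((-7 + 1)/1) = 1292*(1*(-6)) = 1292*(-6) = -7752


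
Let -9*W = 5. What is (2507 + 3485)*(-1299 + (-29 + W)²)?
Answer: -206502296/81 ≈ -2.5494e+6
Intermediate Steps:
W = -5/9 (W = -⅑*5 = -5/9 ≈ -0.55556)
(2507 + 3485)*(-1299 + (-29 + W)²) = (2507 + 3485)*(-1299 + (-29 - 5/9)²) = 5992*(-1299 + (-266/9)²) = 5992*(-1299 + 70756/81) = 5992*(-34463/81) = -206502296/81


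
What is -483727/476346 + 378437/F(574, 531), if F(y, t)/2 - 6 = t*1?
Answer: 14978952367/42632967 ≈ 351.35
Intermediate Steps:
F(y, t) = 12 + 2*t (F(y, t) = 12 + 2*(t*1) = 12 + 2*t)
-483727/476346 + 378437/F(574, 531) = -483727/476346 + 378437/(12 + 2*531) = -483727*1/476346 + 378437/(12 + 1062) = -483727/476346 + 378437/1074 = 14978952367/42632967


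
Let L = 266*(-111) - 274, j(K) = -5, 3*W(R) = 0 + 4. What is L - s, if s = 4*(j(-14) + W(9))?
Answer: -89356/3 ≈ -29785.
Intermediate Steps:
W(R) = 4/3 (W(R) = (0 + 4)/3 = (⅓)*4 = 4/3)
s = -44/3 (s = 4*(-5 + 4/3) = 4*(-11/3) = -44/3 ≈ -14.667)
L = -29800 (L = -29526 - 274 = -29800)
L - s = -29800 - 1*(-44/3) = -29800 + 44/3 = -89356/3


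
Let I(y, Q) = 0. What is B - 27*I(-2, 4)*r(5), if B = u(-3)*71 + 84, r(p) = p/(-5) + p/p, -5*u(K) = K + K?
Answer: 846/5 ≈ 169.20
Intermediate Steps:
u(K) = -2*K/5 (u(K) = -(K + K)/5 = -2*K/5)
r(p) = 1 - p/5 (r(p) = p*(-1/5) + 1 = -p/5 + 1 = 1 - p/5)
B = 846/5 (B = -2/5*(-3)*71 + 84 = (6/5)*71 + 84 = 426/5 + 84 = 846/5 ≈ 169.20)
B - 27*I(-2, 4)*r(5) = 846/5 - 27*0*(1 - 1/5*5) = 846/5 - 0*(1 - 1) = 846/5 - 0*0 = 846/5 - 1*0 = 846/5 + 0 = 846/5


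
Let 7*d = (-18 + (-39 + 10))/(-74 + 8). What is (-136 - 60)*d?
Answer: -658/33 ≈ -19.939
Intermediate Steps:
d = 47/462 (d = ((-18 + (-39 + 10))/(-74 + 8))/7 = ((-18 - 29)/(-66))/7 = (-47*(-1/66))/7 = (⅐)*(47/66) = 47/462 ≈ 0.10173)
(-136 - 60)*d = (-136 - 60)*(47/462) = -196*47/462 = -658/33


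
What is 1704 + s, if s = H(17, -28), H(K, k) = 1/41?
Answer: 69865/41 ≈ 1704.0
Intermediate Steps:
H(K, k) = 1/41
s = 1/41 ≈ 0.024390
1704 + s = 1704 + 1/41 = 69865/41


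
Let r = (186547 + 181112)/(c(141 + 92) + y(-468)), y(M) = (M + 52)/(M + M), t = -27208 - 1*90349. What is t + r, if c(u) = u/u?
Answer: 1780690/13 ≈ 1.3698e+5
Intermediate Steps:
c(u) = 1
t = -117557 (t = -27208 - 90349 = -117557)
y(M) = (52 + M)/(2*M) (y(M) = (52 + M)/((2*M)) = (52 + M)*(1/(2*M)) = (52 + M)/(2*M))
r = 3308931/13 (r = (186547 + 181112)/(1 + (½)*(52 - 468)/(-468)) = 367659/(1 + (½)*(-1/468)*(-416)) = 367659/(1 + 4/9) = 367659/(13/9) = 367659*(9/13) = 3308931/13 ≈ 2.5453e+5)
t + r = -117557 + 3308931/13 = 1780690/13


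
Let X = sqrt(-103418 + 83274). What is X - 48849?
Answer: -48849 + 4*I*sqrt(1259) ≈ -48849.0 + 141.93*I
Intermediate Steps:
X = 4*I*sqrt(1259) (X = sqrt(-20144) = 4*I*sqrt(1259) ≈ 141.93*I)
X - 48849 = 4*I*sqrt(1259) - 48849 = -48849 + 4*I*sqrt(1259)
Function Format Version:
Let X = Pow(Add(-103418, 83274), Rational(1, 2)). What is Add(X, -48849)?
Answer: Add(-48849, Mul(4, I, Pow(1259, Rational(1, 2)))) ≈ Add(-48849., Mul(141.93, I))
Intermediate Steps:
X = Mul(4, I, Pow(1259, Rational(1, 2))) (X = Pow(-20144, Rational(1, 2)) = Mul(4, I, Pow(1259, Rational(1, 2))) ≈ Mul(141.93, I))
Add(X, -48849) = Add(Mul(4, I, Pow(1259, Rational(1, 2))), -48849) = Add(-48849, Mul(4, I, Pow(1259, Rational(1, 2))))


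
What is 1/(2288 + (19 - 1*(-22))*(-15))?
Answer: 1/1673 ≈ 0.00059773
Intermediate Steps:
1/(2288 + (19 - 1*(-22))*(-15)) = 1/(2288 + (19 + 22)*(-15)) = 1/(2288 + 41*(-15)) = 1/(2288 - 615) = 1/1673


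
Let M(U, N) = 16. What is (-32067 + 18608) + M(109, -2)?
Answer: -13443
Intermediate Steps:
(-32067 + 18608) + M(109, -2) = (-32067 + 18608) + 16 = -13459 + 16 = -13443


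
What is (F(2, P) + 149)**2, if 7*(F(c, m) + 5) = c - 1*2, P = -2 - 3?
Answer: 20736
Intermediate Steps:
P = -5
F(c, m) = -37/7 + c/7 (F(c, m) = -5 + (c - 1*2)/7 = -5 + (c - 2)/7 = -5 + (-2 + c)/7 = -5 + (-2/7 + c/7) = -37/7 + c/7)
(F(2, P) + 149)**2 = ((-37/7 + (1/7)*2) + 149)**2 = ((-37/7 + 2/7) + 149)**2 = (-5 + 149)**2 = 144**2 = 20736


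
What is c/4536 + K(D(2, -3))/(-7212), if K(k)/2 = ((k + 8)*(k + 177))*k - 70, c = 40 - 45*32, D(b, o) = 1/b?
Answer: -388225/778896 ≈ -0.49843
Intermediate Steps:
c = -1400 (c = 40 - 1440 = -1400)
K(k) = -140 + 2*k*(8 + k)*(177 + k) (K(k) = 2*(((k + 8)*(k + 177))*k - 70) = 2*(((8 + k)*(177 + k))*k - 70) = 2*(k*(8 + k)*(177 + k) - 70) = 2*(-70 + k*(8 + k)*(177 + k)) = -140 + 2*k*(8 + k)*(177 + k))
c/4536 + K(D(2, -3))/(-7212) = -1400/4536 + (-140 + 2*(1/2)³ + 370*(1/2)² + 2832/2)/(-7212) = -1400*1/4536 + (-140 + 2*(½)³ + 370*(½)² + 2832*(½))*(-1/7212) = -25/81 + (-140 + 2*(⅛) + 370*(¼) + 1416)*(-1/7212) = -25/81 + (-140 + ¼ + 185/2 + 1416)*(-1/7212) = -25/81 + (5475/4)*(-1/7212) = -25/81 - 1825/9616 = -388225/778896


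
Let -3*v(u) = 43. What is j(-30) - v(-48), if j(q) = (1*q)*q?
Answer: 2743/3 ≈ 914.33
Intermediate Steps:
v(u) = -43/3 (v(u) = -⅓*43 = -43/3)
j(q) = q² (j(q) = q*q = q²)
j(-30) - v(-48) = (-30)² - 1*(-43/3) = 900 + 43/3 = 2743/3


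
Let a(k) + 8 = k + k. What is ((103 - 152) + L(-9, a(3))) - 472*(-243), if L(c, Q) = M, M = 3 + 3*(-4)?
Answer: 114638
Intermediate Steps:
M = -9 (M = 3 - 12 = -9)
a(k) = -8 + 2*k (a(k) = -8 + (k + k) = -8 + 2*k)
L(c, Q) = -9
((103 - 152) + L(-9, a(3))) - 472*(-243) = ((103 - 152) - 9) - 472*(-243) = (-49 - 9) + 114696 = -58 + 114696 = 114638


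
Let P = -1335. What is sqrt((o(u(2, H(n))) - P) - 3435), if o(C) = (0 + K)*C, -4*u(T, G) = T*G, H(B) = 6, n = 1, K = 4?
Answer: 8*I*sqrt(33) ≈ 45.956*I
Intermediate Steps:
u(T, G) = -G*T/4 (u(T, G) = -T*G/4 = -G*T/4)
o(C) = 4*C (o(C) = (0 + 4)*C = 4*C)
sqrt((o(u(2, H(n))) - P) - 3435) = sqrt((4*(-1/4*6*2) - 1*(-1335)) - 3435) = sqrt((4*(-3) + 1335) - 3435) = sqrt((-12 + 1335) - 3435) = sqrt(1323 - 3435) = sqrt(-2112) = 8*I*sqrt(33)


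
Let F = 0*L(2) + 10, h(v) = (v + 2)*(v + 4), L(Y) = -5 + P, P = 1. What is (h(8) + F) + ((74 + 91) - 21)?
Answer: 274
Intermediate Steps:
L(Y) = -4 (L(Y) = -5 + 1 = -4)
h(v) = (2 + v)*(4 + v)
F = 10 (F = 0*(-4) + 10 = 0 + 10 = 10)
(h(8) + F) + ((74 + 91) - 21) = ((8 + 8² + 6*8) + 10) + ((74 + 91) - 21) = ((8 + 64 + 48) + 10) + (165 - 21) = (120 + 10) + 144 = 130 + 144 = 274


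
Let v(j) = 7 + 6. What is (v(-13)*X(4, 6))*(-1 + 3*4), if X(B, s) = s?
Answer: 858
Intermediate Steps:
v(j) = 13
(v(-13)*X(4, 6))*(-1 + 3*4) = (13*6)*(-1 + 3*4) = 78*(-1 + 12) = 78*11 = 858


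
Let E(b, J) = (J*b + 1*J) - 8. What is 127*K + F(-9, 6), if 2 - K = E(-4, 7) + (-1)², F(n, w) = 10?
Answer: 3820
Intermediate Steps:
E(b, J) = -8 + J + J*b (E(b, J) = (J*b + J) - 8 = (J + J*b) - 8 = -8 + J + J*b)
K = 30 (K = 2 - ((-8 + 7 + 7*(-4)) + (-1)²) = 2 - ((-8 + 7 - 28) + 1) = 2 - (-29 + 1) = 2 - 1*(-28) = 2 + 28 = 30)
127*K + F(-9, 6) = 127*30 + 10 = 3810 + 10 = 3820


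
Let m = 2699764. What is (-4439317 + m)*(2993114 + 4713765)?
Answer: -13406524485087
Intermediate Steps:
(-4439317 + m)*(2993114 + 4713765) = (-4439317 + 2699764)*(2993114 + 4713765) = -1739553*7706879 = -13406524485087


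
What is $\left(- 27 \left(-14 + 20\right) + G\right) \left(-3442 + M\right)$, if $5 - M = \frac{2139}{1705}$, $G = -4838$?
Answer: $\frac{189104000}{11} \approx 1.7191 \cdot 10^{7}$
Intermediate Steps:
$M = \frac{206}{55}$ ($M = 5 - \frac{2139}{1705} = 5 - 2139 \cdot \frac{1}{1705} = 5 - \frac{69}{55} = \frac{206}{55} \approx 3.7455$)
$\left(- 27 \left(-14 + 20\right) + G\right) \left(-3442 + M\right) = \left(- 27 \left(-14 + 20\right) - 4838\right) \left(-3442 + \frac{206}{55}\right) = \left(\left(-27\right) 6 - 4838\right) \left(- \frac{189104}{55}\right) = \left(-162 - 4838\right) \left(- \frac{189104}{55}\right) = \left(-5000\right) \left(- \frac{189104}{55}\right) = \frac{189104000}{11}$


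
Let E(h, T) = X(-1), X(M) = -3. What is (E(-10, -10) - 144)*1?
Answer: -147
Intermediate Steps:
E(h, T) = -3
(E(-10, -10) - 144)*1 = (-3 - 144)*1 = -147*1 = -147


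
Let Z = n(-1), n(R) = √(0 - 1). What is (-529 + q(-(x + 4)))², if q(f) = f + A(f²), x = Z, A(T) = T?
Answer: 268275 - 7252*I ≈ 2.6828e+5 - 7252.0*I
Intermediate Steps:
n(R) = I (n(R) = √(-1) = I)
Z = I ≈ 1.0*I
x = I ≈ 1.0*I
q(f) = f + f²
(-529 + q(-(x + 4)))² = (-529 + (-(I + 4))*(1 - (I + 4)))² = (-529 + (-(4 + I))*(1 - (4 + I)))² = (-529 + (-4 - I)*(1 + (-4 - I)))² = (-529 + (-4 - I)*(-3 - I))²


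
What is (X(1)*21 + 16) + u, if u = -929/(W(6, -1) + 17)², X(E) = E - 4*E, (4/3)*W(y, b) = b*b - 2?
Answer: -213439/4225 ≈ -50.518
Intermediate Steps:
W(y, b) = -3/2 + 3*b²/4 (W(y, b) = 3*(b*b - 2)/4 = 3*(b² - 2)/4 = 3*(-2 + b²)/4 = -3/2 + 3*b²/4)
X(E) = -3*E
u = -14864/4225 (u = -929/((-3/2 + (¾)*(-1)²) + 17)² = -929/((-3/2 + (¾)*1) + 17)² = -929/((-3/2 + ¾) + 17)² = -929/(-¾ + 17)² = -929/((65/4)²) = -929/4225/16 = -929*16/4225 = -14864/4225 ≈ -3.5181)
(X(1)*21 + 16) + u = (-3*1*21 + 16) - 14864/4225 = (-3*21 + 16) - 14864/4225 = (-63 + 16) - 14864/4225 = -47 - 14864/4225 = -213439/4225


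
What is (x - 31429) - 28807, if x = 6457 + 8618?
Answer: -45161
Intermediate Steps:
x = 15075
(x - 31429) - 28807 = (15075 - 31429) - 28807 = -16354 - 28807 = -45161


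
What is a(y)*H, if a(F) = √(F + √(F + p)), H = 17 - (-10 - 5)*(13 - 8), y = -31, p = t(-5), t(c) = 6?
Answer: 92*√(-31 + 5*I) ≈ 41.176 + 513.89*I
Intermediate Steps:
p = 6
H = 92 (H = 17 - (-15)*5 = 17 - 1*(-75) = 17 + 75 = 92)
a(F) = √(F + √(6 + F)) (a(F) = √(F + √(F + 6)) = √(F + √(6 + F)))
a(y)*H = √(-31 + √(6 - 31))*92 = √(-31 + √(-25))*92 = √(-31 + 5*I)*92 = 92*√(-31 + 5*I)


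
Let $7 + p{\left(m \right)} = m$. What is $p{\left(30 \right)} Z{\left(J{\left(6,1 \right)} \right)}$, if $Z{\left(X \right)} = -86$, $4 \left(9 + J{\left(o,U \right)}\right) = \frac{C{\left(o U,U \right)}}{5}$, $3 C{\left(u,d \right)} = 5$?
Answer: $-1978$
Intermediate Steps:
$p{\left(m \right)} = -7 + m$
$C{\left(u,d \right)} = \frac{5}{3}$ ($C{\left(u,d \right)} = \frac{1}{3} \cdot 5 = \frac{5}{3}$)
$J{\left(o,U \right)} = - \frac{107}{12}$ ($J{\left(o,U \right)} = -9 + \frac{\frac{5}{3} \cdot \frac{1}{5}}{4} = -9 + \frac{1}{4} \cdot \frac{1}{3} = -9 + \frac{1}{12} = - \frac{107}{12}$)
$p{\left(30 \right)} Z{\left(J{\left(6,1 \right)} \right)} = \left(-7 + 30\right) \left(-86\right) = 23 \left(-86\right) = -1978$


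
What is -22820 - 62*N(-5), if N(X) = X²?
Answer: -24370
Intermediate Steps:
-22820 - 62*N(-5) = -22820 - 62*(-5)² = -22820 - 62*25 = -22820 - 1*1550 = -22820 - 1550 = -24370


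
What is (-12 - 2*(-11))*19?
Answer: 190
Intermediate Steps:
(-12 - 2*(-11))*19 = (-12 + 22)*19 = 10*19 = 190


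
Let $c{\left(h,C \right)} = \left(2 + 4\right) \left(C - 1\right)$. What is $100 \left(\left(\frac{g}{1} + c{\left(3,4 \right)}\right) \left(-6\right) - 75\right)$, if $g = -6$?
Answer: $-14700$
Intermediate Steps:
$c{\left(h,C \right)} = -6 + 6 C$ ($c{\left(h,C \right)} = 6 \left(-1 + C\right) = -6 + 6 C$)
$100 \left(\left(\frac{g}{1} + c{\left(3,4 \right)}\right) \left(-6\right) - 75\right) = 100 \left(\left(- \frac{6}{1} + \left(-6 + 6 \cdot 4\right)\right) \left(-6\right) - 75\right) = 100 \left(\left(\left(-6\right) 1 + \left(-6 + 24\right)\right) \left(-6\right) - 75\right) = 100 \left(\left(-6 + 18\right) \left(-6\right) - 75\right) = 100 \left(12 \left(-6\right) - 75\right) = 100 \left(-72 - 75\right) = 100 \left(-147\right) = -14700$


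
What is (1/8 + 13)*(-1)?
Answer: -105/8 ≈ -13.125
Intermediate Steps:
(1/8 + 13)*(-1) = (105/8)*(-1) = -105/8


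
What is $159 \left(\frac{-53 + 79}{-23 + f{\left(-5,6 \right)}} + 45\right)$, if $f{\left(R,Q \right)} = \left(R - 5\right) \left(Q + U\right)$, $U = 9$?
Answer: $\frac{1233681}{173} \approx 7131.1$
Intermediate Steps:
$f{\left(R,Q \right)} = \left(-5 + R\right) \left(9 + Q\right)$ ($f{\left(R,Q \right)} = \left(R - 5\right) \left(Q + 9\right) = \left(-5 + R\right) \left(9 + Q\right)$)
$159 \left(\frac{-53 + 79}{-23 + f{\left(-5,6 \right)}} + 45\right) = 159 \left(\frac{-53 + 79}{-23 + \left(-45 - 30 + 9 \left(-5\right) + 6 \left(-5\right)\right)} + 45\right) = 159 \left(\frac{26}{-23 - 150} + 45\right) = 159 \left(\frac{26}{-173} + 45\right) = 159 \left(26 \left(- \frac{1}{173}\right) + 45\right) = 159 \left(- \frac{26}{173} + 45\right) = 159 \cdot \frac{7759}{173} = \frac{1233681}{173}$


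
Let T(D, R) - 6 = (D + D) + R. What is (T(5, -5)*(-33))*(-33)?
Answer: 11979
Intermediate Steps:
T(D, R) = 6 + R + 2*D (T(D, R) = 6 + ((D + D) + R) = 6 + (2*D + R) = 6 + (R + 2*D) = 6 + R + 2*D)
(T(5, -5)*(-33))*(-33) = ((6 - 5 + 2*5)*(-33))*(-33) = ((6 - 5 + 10)*(-33))*(-33) = (11*(-33))*(-33) = -363*(-33) = 11979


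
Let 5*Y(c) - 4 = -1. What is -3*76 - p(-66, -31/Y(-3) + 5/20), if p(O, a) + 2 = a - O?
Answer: -2887/12 ≈ -240.58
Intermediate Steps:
Y(c) = ⅗ (Y(c) = ⅘ + (⅕)*(-1) = ⅘ - ⅕ = ⅗)
p(O, a) = -2 + a - O (p(O, a) = -2 + (a - O) = -2 + a - O)
-3*76 - p(-66, -31/Y(-3) + 5/20) = -3*76 - (-2 + (-31/⅗ + 5/20) - 1*(-66)) = -228 - (-2 + (-31*5/3 + 5*(1/20)) + 66) = -228 - (-2 + (-155/3 + ¼) + 66) = -228 - (-2 - 617/12 + 66) = -228 - 1*151/12 = -228 - 151/12 = -2887/12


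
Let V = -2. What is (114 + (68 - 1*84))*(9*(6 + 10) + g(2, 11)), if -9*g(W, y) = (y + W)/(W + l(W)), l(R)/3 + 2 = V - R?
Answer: 1016701/72 ≈ 14121.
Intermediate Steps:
l(R) = -12 - 3*R (l(R) = -6 + 3*(-2 - R) = -6 + (-6 - 3*R) = -12 - 3*R)
g(W, y) = -(W + y)/(9*(-12 - 2*W)) (g(W, y) = -(y + W)/(9*(W + (-12 - 3*W))) = -(W + y)/(9*(-12 - 2*W)))
(114 + (68 - 1*84))*(9*(6 + 10) + g(2, 11)) = (114 + (68 - 1*84))*(9*(6 + 10) + (2 + 11)/(18*(6 + 2))) = (114 + (68 - 84))*(9*16 + (1/18)*13/8) = (114 - 16)*(144 + (1/18)*(⅛)*13) = 98*(144 + 13/144) = 98*(20749/144) = 1016701/72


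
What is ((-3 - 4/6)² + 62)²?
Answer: 461041/81 ≈ 5691.9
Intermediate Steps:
((-3 - 4/6)² + 62)² = ((-3 - 4*⅙)² + 62)² = ((-3 - ⅔)² + 62)² = ((-11/3)² + 62)² = (121/9 + 62)² = (679/9)² = 461041/81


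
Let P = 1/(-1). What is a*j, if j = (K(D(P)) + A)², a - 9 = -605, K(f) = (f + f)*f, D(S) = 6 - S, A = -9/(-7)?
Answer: -287882900/49 ≈ -5.8752e+6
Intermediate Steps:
A = 9/7 (A = -9*(-⅐) = 9/7 ≈ 1.2857)
P = -1
K(f) = 2*f² (K(f) = (2*f)*f = 2*f²)
a = -596 (a = 9 - 605 = -596)
j = 483025/49 (j = (2*(6 - 1*(-1))² + 9/7)² = (2*(6 + 1)² + 9/7)² = (2*7² + 9/7)² = (2*49 + 9/7)² = (98 + 9/7)² = (695/7)² = 483025/49 ≈ 9857.7)
a*j = -596*483025/49 = -287882900/49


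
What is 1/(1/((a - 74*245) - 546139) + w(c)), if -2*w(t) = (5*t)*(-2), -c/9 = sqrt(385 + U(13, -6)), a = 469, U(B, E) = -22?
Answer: 563800/233658613682999999 - 157345867800000*sqrt(3)/233658613682999999 ≈ -0.0011664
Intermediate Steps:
c = -99*sqrt(3) (c = -9*sqrt(385 - 22) = -99*sqrt(3) ≈ -171.47)
w(t) = 5*t (w(t) = -5*t*(-2)/2 = -(-5)*t = 5*t)
1/(1/((a - 74*245) - 546139) + w(c)) = 1/(1/((469 - 74*245) - 546139) + 5*(-99*sqrt(3))) = 1/(1/((469 - 18130) - 546139) - 495*sqrt(3)) = 1/(1/(-17661 - 546139) - 495*sqrt(3)) = 1/(1/(-563800) - 495*sqrt(3)) = 1/(-1/563800 - 495*sqrt(3))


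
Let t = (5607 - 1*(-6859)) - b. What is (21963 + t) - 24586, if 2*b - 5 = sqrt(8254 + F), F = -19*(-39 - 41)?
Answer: 19681/2 - 3*sqrt(1086)/2 ≈ 9791.1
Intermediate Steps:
F = 1520 (F = -19*(-80) = 1520)
b = 5/2 + 3*sqrt(1086)/2 (b = 5/2 + sqrt(8254 + 1520)/2 = 5/2 + sqrt(9774)/2 = 5/2 + (3*sqrt(1086))/2 = 5/2 + 3*sqrt(1086)/2 ≈ 51.932)
t = 24927/2 - 3*sqrt(1086)/2 (t = (5607 - 1*(-6859)) - (5/2 + 3*sqrt(1086)/2) = (5607 + 6859) + (-5/2 - 3*sqrt(1086)/2) = 12466 + (-5/2 - 3*sqrt(1086)/2) = 24927/2 - 3*sqrt(1086)/2 ≈ 12414.)
(21963 + t) - 24586 = (21963 + (24927/2 - 3*sqrt(1086)/2)) - 24586 = (68853/2 - 3*sqrt(1086)/2) - 24586 = 19681/2 - 3*sqrt(1086)/2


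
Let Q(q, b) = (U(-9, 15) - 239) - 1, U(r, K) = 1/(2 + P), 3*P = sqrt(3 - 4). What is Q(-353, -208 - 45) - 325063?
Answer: -12036193/37 - 3*I/37 ≈ -3.253e+5 - 0.081081*I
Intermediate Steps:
P = I/3 (P = sqrt(3 - 4)/3 = sqrt(-1)/3 = I/3 ≈ 0.33333*I)
U(r, K) = 9*(2 - I/3)/37 (U(r, K) = 1/(2 + I/3) = 9*(2 - I/3)/37)
Q(q, b) = -8862/37 - 3*I/37 (Q(q, b) = ((18/37 - 3*I/37) - 239) - 1 = (-8825/37 - 3*I/37) - 1 = -8862/37 - 3*I/37)
Q(-353, -208 - 45) - 325063 = (-8862/37 - 3*I/37) - 325063 = -12036193/37 - 3*I/37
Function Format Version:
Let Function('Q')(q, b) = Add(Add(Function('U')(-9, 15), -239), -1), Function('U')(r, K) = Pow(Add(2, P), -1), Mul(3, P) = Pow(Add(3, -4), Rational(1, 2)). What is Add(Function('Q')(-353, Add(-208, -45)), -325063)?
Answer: Add(Rational(-12036193, 37), Mul(Rational(-3, 37), I)) ≈ Add(-3.2530e+5, Mul(-0.081081, I))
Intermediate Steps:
P = Mul(Rational(1, 3), I) (P = Mul(Rational(1, 3), Pow(Add(3, -4), Rational(1, 2))) = Mul(Rational(1, 3), Pow(-1, Rational(1, 2))) = Mul(Rational(1, 3), I) ≈ Mul(0.33333, I))
Function('U')(r, K) = Mul(Rational(9, 37), Add(2, Mul(Rational(-1, 3), I))) (Function('U')(r, K) = Pow(Add(2, Mul(Rational(1, 3), I)), -1) = Mul(Rational(9, 37), Add(2, Mul(Rational(-1, 3), I))))
Function('Q')(q, b) = Add(Rational(-8862, 37), Mul(Rational(-3, 37), I)) (Function('Q')(q, b) = Add(Add(Add(Rational(18, 37), Mul(Rational(-3, 37), I)), -239), -1) = Add(Add(Rational(-8825, 37), Mul(Rational(-3, 37), I)), -1) = Add(Rational(-8862, 37), Mul(Rational(-3, 37), I)))
Add(Function('Q')(-353, Add(-208, -45)), -325063) = Add(Add(Rational(-8862, 37), Mul(Rational(-3, 37), I)), -325063) = Add(Rational(-12036193, 37), Mul(Rational(-3, 37), I))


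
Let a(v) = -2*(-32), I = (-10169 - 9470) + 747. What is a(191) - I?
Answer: 18956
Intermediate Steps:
I = -18892 (I = -19639 + 747 = -18892)
a(v) = 64
a(191) - I = 64 - 1*(-18892) = 64 + 18892 = 18956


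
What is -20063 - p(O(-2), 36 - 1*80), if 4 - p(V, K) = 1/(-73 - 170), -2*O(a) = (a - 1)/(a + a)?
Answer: -4876282/243 ≈ -20067.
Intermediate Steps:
O(a) = -(-1 + a)/(4*a) (O(a) = -(a - 1)/(2*(a + a)) = -(-1 + a)/(2*(2*a)) = -(-1 + a)*1/(2*a)/2 = -(-1 + a)/(4*a))
p(V, K) = 973/243 (p(V, K) = 4 - 1/(-73 - 170) = 4 - 1/(-243) = 4 - 1*(-1/243) = 4 + 1/243 = 973/243)
-20063 - p(O(-2), 36 - 1*80) = -20063 - 1*973/243 = -20063 - 973/243 = -4876282/243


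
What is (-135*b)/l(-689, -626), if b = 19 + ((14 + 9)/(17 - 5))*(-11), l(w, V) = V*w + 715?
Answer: 1125/1728116 ≈ 0.00065100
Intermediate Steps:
l(w, V) = 715 + V*w
b = -25/12 (b = 19 + (23/12)*(-11) = 19 - 253/12 = -25/12 ≈ -2.0833)
(-135*b)/l(-689, -626) = (-135*(-25/12))/(715 - 626*(-689)) = 1125/(4*(715 + 431314)) = (1125/4)/432029 = (1125/4)*(1/432029) = 1125/1728116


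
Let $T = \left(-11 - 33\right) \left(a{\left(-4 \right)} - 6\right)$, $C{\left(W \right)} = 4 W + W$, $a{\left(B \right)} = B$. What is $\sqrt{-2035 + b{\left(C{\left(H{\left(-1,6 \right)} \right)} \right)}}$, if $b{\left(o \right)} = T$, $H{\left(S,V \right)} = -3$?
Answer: $i \sqrt{1595} \approx 39.937 i$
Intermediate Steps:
$C{\left(W \right)} = 5 W$
$T = 440$ ($T = \left(-11 - 33\right) \left(-4 - 6\right) = \left(-44\right) \left(-10\right) = 440$)
$b{\left(o \right)} = 440$
$\sqrt{-2035 + b{\left(C{\left(H{\left(-1,6 \right)} \right)} \right)}} = \sqrt{-2035 + 440} = \sqrt{-1595} = i \sqrt{1595}$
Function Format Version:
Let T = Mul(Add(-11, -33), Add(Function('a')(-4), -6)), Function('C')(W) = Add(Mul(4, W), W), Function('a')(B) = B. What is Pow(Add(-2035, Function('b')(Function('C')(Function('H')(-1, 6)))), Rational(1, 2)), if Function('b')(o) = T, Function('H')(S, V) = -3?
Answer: Mul(I, Pow(1595, Rational(1, 2))) ≈ Mul(39.937, I)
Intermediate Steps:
Function('C')(W) = Mul(5, W)
T = 440 (T = Mul(Add(-11, -33), Add(-4, -6)) = Mul(-44, -10) = 440)
Function('b')(o) = 440
Pow(Add(-2035, Function('b')(Function('C')(Function('H')(-1, 6)))), Rational(1, 2)) = Pow(Add(-2035, 440), Rational(1, 2)) = Pow(-1595, Rational(1, 2)) = Mul(I, Pow(1595, Rational(1, 2)))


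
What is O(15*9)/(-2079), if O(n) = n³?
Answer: -91125/77 ≈ -1183.4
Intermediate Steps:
O(15*9)/(-2079) = (15*9)³/(-2079) = 135³*(-1/2079) = 2460375*(-1/2079) = -91125/77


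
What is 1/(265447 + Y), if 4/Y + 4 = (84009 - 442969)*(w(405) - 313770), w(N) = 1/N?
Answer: 2280775285771/605424957282054718 ≈ 3.7672e-6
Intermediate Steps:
Y = 81/2280775285771 (Y = 4/(-4 + (84009 - 442969)*(1/405 - 313770)) = 4/(-4 - 358960*(1/405 - 313770)) = 4/(-4 - 358960*(-127076849/405)) = 4/(-4 + 9123101143408/81) = 4/(9123101143084/81) = 4*(81/9123101143084) = 81/2280775285771 ≈ 3.5514e-11)
1/(265447 + Y) = 1/(265447 + 81/2280775285771) = 1/(605424957282054718/2280775285771) = 2280775285771/605424957282054718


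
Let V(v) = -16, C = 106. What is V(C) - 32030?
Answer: -32046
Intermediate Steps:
V(C) - 32030 = -16 - 32030 = -32046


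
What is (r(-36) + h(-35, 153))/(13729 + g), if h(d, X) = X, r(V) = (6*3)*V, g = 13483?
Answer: -495/27212 ≈ -0.018191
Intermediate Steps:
r(V) = 18*V
(r(-36) + h(-35, 153))/(13729 + g) = (18*(-36) + 153)/(13729 + 13483) = (-648 + 153)/27212 = -495*1/27212 = -495/27212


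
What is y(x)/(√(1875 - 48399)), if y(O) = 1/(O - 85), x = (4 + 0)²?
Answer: I*√11631/1605078 ≈ 6.7191e-5*I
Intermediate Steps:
x = 16 (x = 4² = 16)
y(O) = 1/(-85 + O)
y(x)/(√(1875 - 48399)) = 1/((-85 + 16)*(√(1875 - 48399))) = 1/((-69)*(√(-46524))) = -(-I*√11631/23262)/69 = -(-1)*I*√11631/1605078 = I*√11631/1605078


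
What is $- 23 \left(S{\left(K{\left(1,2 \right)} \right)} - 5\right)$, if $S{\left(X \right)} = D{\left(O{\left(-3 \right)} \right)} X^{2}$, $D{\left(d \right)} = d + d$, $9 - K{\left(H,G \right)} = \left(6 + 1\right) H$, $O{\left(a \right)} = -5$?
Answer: $1035$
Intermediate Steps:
$K{\left(H,G \right)} = 9 - 7 H$ ($K{\left(H,G \right)} = 9 - \left(6 + 1\right) H = 9 - 7 H$)
$D{\left(d \right)} = 2 d$
$S{\left(X \right)} = - 10 X^{2}$ ($S{\left(X \right)} = 2 \left(-5\right) X^{2} = - 10 X^{2}$)
$- 23 \left(S{\left(K{\left(1,2 \right)} \right)} - 5\right) = - 23 \left(- 10 \left(9 - 7\right)^{2} - 5\right) = - 23 \left(- 10 \cdot 2^{2} - 5\right) = - 23 \left(\left(-10\right) 4 - 5\right) = - 23 \left(-40 - 5\right) = \left(-23\right) \left(-45\right) = 1035$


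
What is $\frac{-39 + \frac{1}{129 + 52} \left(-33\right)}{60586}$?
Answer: $- \frac{3546}{5483033} \approx -0.00064672$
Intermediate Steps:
$\frac{-39 + \frac{1}{129 + 52} \left(-33\right)}{60586} = \left(-39 + \frac{1}{181} \left(-33\right)\right) \frac{1}{60586} = \left(-39 - \frac{33}{181}\right) \frac{1}{60586} = \left(- \frac{7092}{181}\right) \frac{1}{60586} = - \frac{3546}{5483033}$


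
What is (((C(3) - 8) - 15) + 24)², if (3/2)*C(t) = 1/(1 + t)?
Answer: 49/36 ≈ 1.3611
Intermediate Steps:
C(t) = 2/(3*(1 + t))
(((C(3) - 8) - 15) + 24)² = (((2/(3*(1 + 3)) - 8) - 15) + 24)² = ((((⅔)/4 - 8) - 15) + 24)² = ((((⅔)*(¼) - 8) - 15) + 24)² = (((⅙ - 8) - 15) + 24)² = ((-47/6 - 15) + 24)² = (-137/6 + 24)² = (7/6)² = 49/36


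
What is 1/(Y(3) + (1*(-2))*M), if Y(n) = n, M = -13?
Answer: 1/29 ≈ 0.034483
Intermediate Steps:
1/(Y(3) + (1*(-2))*M) = 1/(3 + (1*(-2))*(-13)) = 1/(3 - 2*(-13)) = 1/(3 + 26) = 1/29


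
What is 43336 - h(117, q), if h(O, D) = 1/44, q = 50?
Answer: 1906783/44 ≈ 43336.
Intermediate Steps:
h(O, D) = 1/44
43336 - h(117, q) = 43336 - 1*1/44 = 43336 - 1/44 = 1906783/44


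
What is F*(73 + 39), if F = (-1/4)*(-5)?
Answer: 140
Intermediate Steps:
F = 5/4 (F = ((¼)*(-1))*(-5) = -¼*(-5) = 5/4 ≈ 1.2500)
F*(73 + 39) = 5*(73 + 39)/4 = (5/4)*112 = 140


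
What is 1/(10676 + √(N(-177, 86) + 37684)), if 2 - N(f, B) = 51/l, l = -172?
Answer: 1836272/19597557829 - 6*√30969761/19597557829 ≈ 9.1995e-5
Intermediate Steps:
N(f, B) = 395/172 (N(f, B) = 2 - 51/(-172) = 2 - 51*(-1)/172 = 2 - 1*(-51/172) = 2 + 51/172 = 395/172)
1/(10676 + √(N(-177, 86) + 37684)) = 1/(10676 + √(395/172 + 37684)) = 1/(10676 + √(6482043/172)) = 1/(10676 + 3*√30969761/86)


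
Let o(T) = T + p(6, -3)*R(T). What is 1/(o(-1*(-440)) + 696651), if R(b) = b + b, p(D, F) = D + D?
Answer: 1/707651 ≈ 1.4131e-6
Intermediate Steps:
p(D, F) = 2*D
R(b) = 2*b
o(T) = 25*T (o(T) = T + (2*6)*(2*T) = T + 12*(2*T) = T + 24*T = 25*T)
1/(o(-1*(-440)) + 696651) = 1/(25*(-1*(-440)) + 696651) = 1/(25*440 + 696651) = 1/(11000 + 696651) = 1/707651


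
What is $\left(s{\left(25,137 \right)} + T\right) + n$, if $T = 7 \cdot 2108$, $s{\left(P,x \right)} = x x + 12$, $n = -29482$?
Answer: $4055$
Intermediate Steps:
$s{\left(P,x \right)} = 12 + x^{2}$ ($s{\left(P,x \right)} = x^{2} + 12 = 12 + x^{2}$)
$T = 14756$
$\left(s{\left(25,137 \right)} + T\right) + n = \left(\left(12 + 137^{2}\right) + 14756\right) - 29482 = \left(\left(12 + 18769\right) + 14756\right) - 29482 = \left(18781 + 14756\right) - 29482 = 33537 - 29482 = 4055$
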